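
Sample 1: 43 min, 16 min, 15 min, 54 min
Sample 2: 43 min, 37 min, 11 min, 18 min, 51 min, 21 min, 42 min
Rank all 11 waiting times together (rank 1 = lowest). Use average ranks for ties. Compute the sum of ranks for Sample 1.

Sorted (ascending): 11, 15, 16, 18, 21, 37, 42, 43, 43, 51, 54
The 2 values of 43 occupy positions 8–9 → average rank (8+9)/2 = 8.5.
Sample 1 values → pooled ranks: 43→8.5, 16→3, 15→2, 54→11
Rank sum = 8.5 + 3 + 2 + 11 = 24.5

24.5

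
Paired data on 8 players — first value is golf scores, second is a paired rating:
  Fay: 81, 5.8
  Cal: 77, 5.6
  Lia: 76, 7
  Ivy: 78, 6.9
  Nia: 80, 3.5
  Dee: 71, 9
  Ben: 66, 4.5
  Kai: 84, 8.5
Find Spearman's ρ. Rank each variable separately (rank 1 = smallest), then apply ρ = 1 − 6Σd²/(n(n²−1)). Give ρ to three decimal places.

0.024

Ranks of variable 1: 7, 4, 3, 5, 6, 2, 1, 8
Ranks of variable 2: 4, 3, 6, 5, 1, 8, 2, 7
d = r₁ − r₂: 3, 1, -3, 0, 5, -6, -1, 1
d²: 9, 1, 9, 0, 25, 36, 1, 1; Σd² = 82
ρ = 1 − 6·82/(8·63) = 1 − 492/504 = 0.024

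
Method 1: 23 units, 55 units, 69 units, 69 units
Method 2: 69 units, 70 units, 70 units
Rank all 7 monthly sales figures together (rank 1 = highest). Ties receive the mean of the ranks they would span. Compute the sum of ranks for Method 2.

7

Sorted (descending): 70, 70, 69, 69, 69, 55, 23
The 2 values of 70 occupy positions 1–2 → average rank (1+2)/2 = 1.5.
The 3 values of 69 occupy positions 3–5 → average rank 4.
Method 2 values → pooled ranks: 69→4, 70→1.5, 70→1.5
Rank sum = 4 + 1.5 + 1.5 = 7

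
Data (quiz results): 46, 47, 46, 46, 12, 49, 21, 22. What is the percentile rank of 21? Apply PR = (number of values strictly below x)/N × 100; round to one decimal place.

N = 8.
Strictly below 21: 1. Equal to 21: 1.
PR = 1/8 × 100 = 12.5

12.5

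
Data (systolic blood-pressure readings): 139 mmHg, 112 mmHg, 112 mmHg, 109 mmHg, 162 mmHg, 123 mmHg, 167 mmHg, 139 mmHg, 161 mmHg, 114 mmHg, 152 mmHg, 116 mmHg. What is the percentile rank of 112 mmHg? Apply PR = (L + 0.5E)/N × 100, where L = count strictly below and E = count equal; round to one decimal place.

N = 12.
Strictly below 112: 1. Equal to 112: 2.
PR = (1 + 0.5·2)/12 × 100 = 16.7

16.7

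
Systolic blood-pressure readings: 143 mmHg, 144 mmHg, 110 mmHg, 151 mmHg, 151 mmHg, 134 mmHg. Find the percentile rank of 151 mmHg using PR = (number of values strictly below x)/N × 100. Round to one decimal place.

N = 6.
Strictly below 151: 4. Equal to 151: 2.
PR = 4/6 × 100 = 66.7

66.7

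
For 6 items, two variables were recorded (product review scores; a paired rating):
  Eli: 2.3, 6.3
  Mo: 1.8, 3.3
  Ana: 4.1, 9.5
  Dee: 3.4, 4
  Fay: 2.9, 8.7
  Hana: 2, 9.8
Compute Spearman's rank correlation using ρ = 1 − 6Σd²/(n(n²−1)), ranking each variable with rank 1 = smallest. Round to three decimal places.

Ranks of variable 1: 3, 1, 6, 5, 4, 2
Ranks of variable 2: 3, 1, 5, 2, 4, 6
d = r₁ − r₂: 0, 0, 1, 3, 0, -4
d²: 0, 0, 1, 9, 0, 16; Σd² = 26
ρ = 1 − 6·26/(6·35) = 1 − 156/210 = 0.257

0.257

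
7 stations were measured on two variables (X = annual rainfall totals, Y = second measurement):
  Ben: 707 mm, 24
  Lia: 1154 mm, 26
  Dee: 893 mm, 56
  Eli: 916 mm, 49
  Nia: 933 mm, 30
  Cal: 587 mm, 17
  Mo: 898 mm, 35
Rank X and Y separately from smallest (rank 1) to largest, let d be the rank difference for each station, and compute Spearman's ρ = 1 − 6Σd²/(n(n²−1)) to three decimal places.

0.321

Ranks of variable 1: 2, 7, 3, 5, 6, 1, 4
Ranks of variable 2: 2, 3, 7, 6, 4, 1, 5
d = r₁ − r₂: 0, 4, -4, -1, 2, 0, -1
d²: 0, 16, 16, 1, 4, 0, 1; Σd² = 38
ρ = 1 − 6·38/(7·48) = 1 − 228/336 = 0.321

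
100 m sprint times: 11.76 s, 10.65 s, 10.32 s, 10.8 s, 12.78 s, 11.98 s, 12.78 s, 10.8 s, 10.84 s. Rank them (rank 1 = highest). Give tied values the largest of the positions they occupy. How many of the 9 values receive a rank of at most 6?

5

Sorted (descending): 12.78, 12.78, 11.98, 11.76, 10.84, 10.8, 10.8, 10.65, 10.32
The 2 values of 12.78 occupy positions 1–2 → each gets rank 2.
The 2 values of 10.8 occupy positions 6–7 → each gets rank 7.
Ranks ≤ 6: {2, 2, 3, 4, 5} → 5 values.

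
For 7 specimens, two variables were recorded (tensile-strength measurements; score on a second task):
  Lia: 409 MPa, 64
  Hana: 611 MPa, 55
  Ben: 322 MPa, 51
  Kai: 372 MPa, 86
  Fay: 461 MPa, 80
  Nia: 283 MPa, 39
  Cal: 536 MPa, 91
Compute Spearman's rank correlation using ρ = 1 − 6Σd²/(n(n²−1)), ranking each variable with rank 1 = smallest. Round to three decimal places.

0.536

Ranks of variable 1: 4, 7, 2, 3, 5, 1, 6
Ranks of variable 2: 4, 3, 2, 6, 5, 1, 7
d = r₁ − r₂: 0, 4, 0, -3, 0, 0, -1
d²: 0, 16, 0, 9, 0, 0, 1; Σd² = 26
ρ = 1 − 6·26/(7·48) = 1 − 156/336 = 0.536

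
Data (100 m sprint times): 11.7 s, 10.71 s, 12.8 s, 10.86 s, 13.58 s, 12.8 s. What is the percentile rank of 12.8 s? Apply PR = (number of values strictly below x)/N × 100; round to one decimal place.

N = 6.
Strictly below 12.8: 3. Equal to 12.8: 2.
PR = 3/6 × 100 = 50.0

50.0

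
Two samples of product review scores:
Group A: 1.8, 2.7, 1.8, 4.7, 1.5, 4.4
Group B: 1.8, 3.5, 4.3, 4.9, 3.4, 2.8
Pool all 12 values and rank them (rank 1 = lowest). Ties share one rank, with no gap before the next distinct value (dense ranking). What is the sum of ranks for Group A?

25

Sorted (ascending): 1.5, 1.8, 1.8, 1.8, 2.7, 2.8, 3.4, 3.5, 4.3, 4.4, 4.7, 4.9
The 3 values of 1.8 share dense rank 2.
Remaining distinct values take the next consecutive integers.
Group A values → pooled ranks: 1.8→2, 2.7→3, 1.8→2, 4.7→9, 1.5→1, 4.4→8
Rank sum = 2 + 3 + 2 + 9 + 1 + 8 = 25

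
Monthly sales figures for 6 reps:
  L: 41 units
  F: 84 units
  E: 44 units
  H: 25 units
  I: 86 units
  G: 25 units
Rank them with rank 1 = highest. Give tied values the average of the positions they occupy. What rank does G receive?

5.5

Sorted (descending): 86, 84, 44, 41, 25, 25
The 2 values of 25 occupy positions 5–6 → average rank (5+6)/2 = 5.5.
G has value 25 units → rank 5.5.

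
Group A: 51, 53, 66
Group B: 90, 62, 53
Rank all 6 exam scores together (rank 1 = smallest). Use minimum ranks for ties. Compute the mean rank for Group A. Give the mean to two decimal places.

Sorted (ascending): 51, 53, 53, 62, 66, 90
The 2 values of 53 occupy positions 2–3 → each gets rank 2.
Group A values → pooled ranks: 51→1, 53→2, 66→5
Mean rank = (1 + 2 + 5) / 3 = 2.67

2.67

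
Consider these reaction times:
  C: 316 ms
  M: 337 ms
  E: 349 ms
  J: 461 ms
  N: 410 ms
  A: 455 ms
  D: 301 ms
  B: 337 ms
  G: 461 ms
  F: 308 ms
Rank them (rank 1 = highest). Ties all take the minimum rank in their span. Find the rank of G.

Sorted (descending): 461, 461, 455, 410, 349, 337, 337, 316, 308, 301
The 2 values of 461 occupy positions 1–2 → each gets rank 1.
The 2 values of 337 occupy positions 6–7 → each gets rank 6.
G has value 461 ms → rank 1.

1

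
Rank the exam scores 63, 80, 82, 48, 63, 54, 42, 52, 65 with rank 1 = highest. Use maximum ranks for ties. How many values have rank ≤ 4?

3

Sorted (descending): 82, 80, 65, 63, 63, 54, 52, 48, 42
The 2 values of 63 occupy positions 4–5 → each gets rank 5.
Ranks ≤ 4: {1, 2, 3} → 3 values.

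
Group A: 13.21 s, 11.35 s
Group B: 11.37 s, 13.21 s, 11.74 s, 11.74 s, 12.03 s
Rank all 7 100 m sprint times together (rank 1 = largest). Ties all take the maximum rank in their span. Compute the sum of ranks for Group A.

9

Sorted (descending): 13.21, 13.21, 12.03, 11.74, 11.74, 11.37, 11.35
The 2 values of 13.21 occupy positions 1–2 → each gets rank 2.
The 2 values of 11.74 occupy positions 4–5 → each gets rank 5.
Group A values → pooled ranks: 13.21→2, 11.35→7
Rank sum = 2 + 7 = 9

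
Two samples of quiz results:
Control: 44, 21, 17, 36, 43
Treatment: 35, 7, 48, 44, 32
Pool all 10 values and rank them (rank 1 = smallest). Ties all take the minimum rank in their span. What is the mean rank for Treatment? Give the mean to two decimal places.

5.60

Sorted (ascending): 7, 17, 21, 32, 35, 36, 43, 44, 44, 48
The 2 values of 44 occupy positions 8–9 → each gets rank 8.
Treatment values → pooled ranks: 35→5, 7→1, 48→10, 44→8, 32→4
Mean rank = (5 + 1 + 10 + 8 + 4) / 5 = 5.60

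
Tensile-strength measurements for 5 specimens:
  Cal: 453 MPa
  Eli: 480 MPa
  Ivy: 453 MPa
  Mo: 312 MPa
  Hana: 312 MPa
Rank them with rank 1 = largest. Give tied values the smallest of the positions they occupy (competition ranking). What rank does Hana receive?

4

Sorted (descending): 480, 453, 453, 312, 312
The 2 values of 453 occupy positions 2–3 → each gets rank 2.
The 2 values of 312 occupy positions 4–5 → each gets rank 4.
Hana has value 312 MPa → rank 4.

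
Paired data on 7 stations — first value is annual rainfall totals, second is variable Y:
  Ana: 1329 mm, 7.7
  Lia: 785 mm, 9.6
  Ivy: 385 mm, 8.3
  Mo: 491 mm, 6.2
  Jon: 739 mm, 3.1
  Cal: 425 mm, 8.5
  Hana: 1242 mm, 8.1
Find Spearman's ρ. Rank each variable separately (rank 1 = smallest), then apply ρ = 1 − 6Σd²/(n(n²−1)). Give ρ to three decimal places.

-0.179

Ranks of variable 1: 7, 5, 1, 3, 4, 2, 6
Ranks of variable 2: 3, 7, 5, 2, 1, 6, 4
d = r₁ − r₂: 4, -2, -4, 1, 3, -4, 2
d²: 16, 4, 16, 1, 9, 16, 4; Σd² = 66
ρ = 1 − 6·66/(7·48) = 1 − 396/336 = -0.179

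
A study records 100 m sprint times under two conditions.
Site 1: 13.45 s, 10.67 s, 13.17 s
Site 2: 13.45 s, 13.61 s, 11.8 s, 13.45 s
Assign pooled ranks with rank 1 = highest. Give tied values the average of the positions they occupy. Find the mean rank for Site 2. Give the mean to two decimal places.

3.25

Sorted (descending): 13.61, 13.45, 13.45, 13.45, 13.17, 11.8, 10.67
The 3 values of 13.45 occupy positions 2–4 → average rank 3.
Site 2 values → pooled ranks: 13.45→3, 13.61→1, 11.8→6, 13.45→3
Mean rank = (3 + 1 + 6 + 3) / 4 = 3.25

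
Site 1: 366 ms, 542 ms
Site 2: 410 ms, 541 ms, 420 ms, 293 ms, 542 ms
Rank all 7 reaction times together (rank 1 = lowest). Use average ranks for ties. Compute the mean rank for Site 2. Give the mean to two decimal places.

3.90

Sorted (ascending): 293, 366, 410, 420, 541, 542, 542
The 2 values of 542 occupy positions 6–7 → average rank (6+7)/2 = 6.5.
Site 2 values → pooled ranks: 410→3, 541→5, 420→4, 293→1, 542→6.5
Mean rank = (3 + 5 + 4 + 1 + 6.5) / 5 = 3.90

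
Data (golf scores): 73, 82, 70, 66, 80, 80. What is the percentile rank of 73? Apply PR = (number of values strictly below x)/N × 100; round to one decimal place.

33.3

N = 6.
Strictly below 73: 2. Equal to 73: 1.
PR = 2/6 × 100 = 33.3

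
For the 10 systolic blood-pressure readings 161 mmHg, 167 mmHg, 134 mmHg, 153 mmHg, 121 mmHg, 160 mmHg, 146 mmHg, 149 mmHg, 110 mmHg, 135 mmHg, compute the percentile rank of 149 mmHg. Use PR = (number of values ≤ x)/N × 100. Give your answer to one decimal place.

N = 10.
Strictly below 149: 5. Equal to 149: 1.
PR = 6/10 × 100 = 60.0

60.0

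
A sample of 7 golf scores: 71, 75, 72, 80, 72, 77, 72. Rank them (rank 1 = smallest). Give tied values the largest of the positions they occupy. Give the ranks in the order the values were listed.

1, 5, 4, 7, 4, 6, 4

Sorted (ascending): 71, 72, 72, 72, 75, 77, 80
The 3 values of 72 occupy positions 2–4 → each gets rank 4.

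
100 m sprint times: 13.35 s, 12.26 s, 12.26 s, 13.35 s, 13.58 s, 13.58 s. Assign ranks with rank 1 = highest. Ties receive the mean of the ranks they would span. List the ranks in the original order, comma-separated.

Sorted (descending): 13.58, 13.58, 13.35, 13.35, 12.26, 12.26
The 2 values of 13.58 occupy positions 1–2 → average rank (1+2)/2 = 1.5.
The 2 values of 13.35 occupy positions 3–4 → average rank (3+4)/2 = 3.5.
The 2 values of 12.26 occupy positions 5–6 → average rank (5+6)/2 = 5.5.

3.5, 5.5, 5.5, 3.5, 1.5, 1.5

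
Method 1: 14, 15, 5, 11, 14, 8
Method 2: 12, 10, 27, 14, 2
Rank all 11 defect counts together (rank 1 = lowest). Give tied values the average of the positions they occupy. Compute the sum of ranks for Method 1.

36

Sorted (ascending): 2, 5, 8, 10, 11, 12, 14, 14, 14, 15, 27
The 3 values of 14 occupy positions 7–9 → average rank 8.
Method 1 values → pooled ranks: 14→8, 15→10, 5→2, 11→5, 14→8, 8→3
Rank sum = 8 + 10 + 2 + 5 + 8 + 3 = 36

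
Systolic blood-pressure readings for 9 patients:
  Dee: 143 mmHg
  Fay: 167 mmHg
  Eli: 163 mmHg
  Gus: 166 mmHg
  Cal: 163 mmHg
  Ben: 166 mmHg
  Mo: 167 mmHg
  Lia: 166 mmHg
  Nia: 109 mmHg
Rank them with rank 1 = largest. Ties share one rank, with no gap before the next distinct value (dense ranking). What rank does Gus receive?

Sorted (descending): 167, 167, 166, 166, 166, 163, 163, 143, 109
The 2 values of 167 share dense rank 1.
The 3 values of 166 share dense rank 2.
The 2 values of 163 share dense rank 3.
Remaining distinct values take the next consecutive integers.
Gus has value 166 mmHg → rank 2.

2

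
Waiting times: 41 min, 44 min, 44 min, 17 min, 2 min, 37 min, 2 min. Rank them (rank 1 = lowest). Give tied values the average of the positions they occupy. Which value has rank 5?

41

Sorted (ascending): 2, 2, 17, 37, 41, 44, 44
The 2 values of 2 occupy positions 1–2 → average rank (1+2)/2 = 1.5.
The 2 values of 44 occupy positions 6–7 → average rank (6+7)/2 = 6.5.
Rank 5 → value 41.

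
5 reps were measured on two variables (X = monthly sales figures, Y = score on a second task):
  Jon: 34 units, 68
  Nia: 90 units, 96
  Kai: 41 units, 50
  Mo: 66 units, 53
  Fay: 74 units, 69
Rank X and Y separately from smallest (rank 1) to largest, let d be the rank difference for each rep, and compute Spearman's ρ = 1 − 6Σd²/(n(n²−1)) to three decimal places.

Ranks of variable 1: 1, 5, 2, 3, 4
Ranks of variable 2: 3, 5, 1, 2, 4
d = r₁ − r₂: -2, 0, 1, 1, 0
d²: 4, 0, 1, 1, 0; Σd² = 6
ρ = 1 − 6·6/(5·24) = 1 − 36/120 = 0.700

0.700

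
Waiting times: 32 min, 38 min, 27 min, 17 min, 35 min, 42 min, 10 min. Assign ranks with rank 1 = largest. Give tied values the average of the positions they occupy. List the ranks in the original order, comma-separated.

Sorted (descending): 42, 38, 35, 32, 27, 17, 10
No ties — each value takes its position as its rank.

4, 2, 5, 6, 3, 1, 7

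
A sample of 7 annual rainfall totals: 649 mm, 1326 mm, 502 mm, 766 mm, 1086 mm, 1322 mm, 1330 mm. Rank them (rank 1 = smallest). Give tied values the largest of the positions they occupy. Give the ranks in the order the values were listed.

2, 6, 1, 3, 4, 5, 7

Sorted (ascending): 502, 649, 766, 1086, 1322, 1326, 1330
No ties — each value takes its position as its rank.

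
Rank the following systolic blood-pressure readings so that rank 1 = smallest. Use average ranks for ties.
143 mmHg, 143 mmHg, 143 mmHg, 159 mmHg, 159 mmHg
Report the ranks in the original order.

Sorted (ascending): 143, 143, 143, 159, 159
The 3 values of 143 occupy positions 1–3 → average rank 2.
The 2 values of 159 occupy positions 4–5 → average rank (4+5)/2 = 4.5.

2, 2, 2, 4.5, 4.5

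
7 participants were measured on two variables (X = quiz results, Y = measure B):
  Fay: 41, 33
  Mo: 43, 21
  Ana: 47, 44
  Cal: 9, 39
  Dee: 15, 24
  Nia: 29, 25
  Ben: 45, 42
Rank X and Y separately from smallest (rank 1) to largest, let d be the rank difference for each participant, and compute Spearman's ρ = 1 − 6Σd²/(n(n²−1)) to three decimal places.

Ranks of variable 1: 4, 5, 7, 1, 2, 3, 6
Ranks of variable 2: 4, 1, 7, 5, 2, 3, 6
d = r₁ − r₂: 0, 4, 0, -4, 0, 0, 0
d²: 0, 16, 0, 16, 0, 0, 0; Σd² = 32
ρ = 1 − 6·32/(7·48) = 1 − 192/336 = 0.429

0.429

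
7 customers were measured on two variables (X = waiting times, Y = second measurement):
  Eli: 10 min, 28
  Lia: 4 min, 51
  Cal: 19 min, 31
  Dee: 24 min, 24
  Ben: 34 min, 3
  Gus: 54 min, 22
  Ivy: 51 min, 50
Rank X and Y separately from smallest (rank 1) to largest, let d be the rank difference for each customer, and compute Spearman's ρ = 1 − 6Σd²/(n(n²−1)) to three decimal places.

-0.536

Ranks of variable 1: 2, 1, 3, 4, 5, 7, 6
Ranks of variable 2: 4, 7, 5, 3, 1, 2, 6
d = r₁ − r₂: -2, -6, -2, 1, 4, 5, 0
d²: 4, 36, 4, 1, 16, 25, 0; Σd² = 86
ρ = 1 − 6·86/(7·48) = 1 − 516/336 = -0.536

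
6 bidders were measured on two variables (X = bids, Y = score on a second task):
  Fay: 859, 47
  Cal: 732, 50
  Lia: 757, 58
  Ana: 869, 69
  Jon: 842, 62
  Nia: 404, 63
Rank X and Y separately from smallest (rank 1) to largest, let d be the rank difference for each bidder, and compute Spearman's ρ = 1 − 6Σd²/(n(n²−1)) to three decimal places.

Ranks of variable 1: 5, 2, 3, 6, 4, 1
Ranks of variable 2: 1, 2, 3, 6, 4, 5
d = r₁ − r₂: 4, 0, 0, 0, 0, -4
d²: 16, 0, 0, 0, 0, 16; Σd² = 32
ρ = 1 − 6·32/(6·35) = 1 − 192/210 = 0.086

0.086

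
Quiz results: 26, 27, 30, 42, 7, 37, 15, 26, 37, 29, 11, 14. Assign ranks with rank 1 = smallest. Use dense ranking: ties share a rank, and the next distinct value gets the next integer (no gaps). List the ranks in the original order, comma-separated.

Sorted (ascending): 7, 11, 14, 15, 26, 26, 27, 29, 30, 37, 37, 42
The 2 values of 26 share dense rank 5.
The 2 values of 37 share dense rank 9.
Remaining distinct values take the next consecutive integers.

5, 6, 8, 10, 1, 9, 4, 5, 9, 7, 2, 3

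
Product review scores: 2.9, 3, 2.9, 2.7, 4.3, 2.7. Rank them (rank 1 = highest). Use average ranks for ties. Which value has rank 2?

3

Sorted (descending): 4.3, 3, 2.9, 2.9, 2.7, 2.7
The 2 values of 2.9 occupy positions 3–4 → average rank (3+4)/2 = 3.5.
The 2 values of 2.7 occupy positions 5–6 → average rank (5+6)/2 = 5.5.
Rank 2 → value 3.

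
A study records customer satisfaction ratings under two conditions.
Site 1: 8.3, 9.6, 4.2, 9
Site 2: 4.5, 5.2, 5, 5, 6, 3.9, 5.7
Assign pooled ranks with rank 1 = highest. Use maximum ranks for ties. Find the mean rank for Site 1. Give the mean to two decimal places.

Sorted (descending): 9.6, 9, 8.3, 6, 5.7, 5.2, 5, 5, 4.5, 4.2, 3.9
The 2 values of 5 occupy positions 7–8 → each gets rank 8.
Site 1 values → pooled ranks: 8.3→3, 9.6→1, 4.2→10, 9→2
Mean rank = (3 + 1 + 10 + 2) / 4 = 4.00

4.00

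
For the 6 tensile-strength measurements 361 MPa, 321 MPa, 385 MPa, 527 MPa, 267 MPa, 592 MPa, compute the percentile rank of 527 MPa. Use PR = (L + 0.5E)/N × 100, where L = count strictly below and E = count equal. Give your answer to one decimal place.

75.0

N = 6.
Strictly below 527: 4. Equal to 527: 1.
PR = (4 + 0.5·1)/6 × 100 = 75.0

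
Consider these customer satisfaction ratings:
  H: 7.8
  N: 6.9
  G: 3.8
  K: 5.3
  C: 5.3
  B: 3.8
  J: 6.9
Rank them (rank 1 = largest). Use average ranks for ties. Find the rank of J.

Sorted (descending): 7.8, 6.9, 6.9, 5.3, 5.3, 3.8, 3.8
The 2 values of 6.9 occupy positions 2–3 → average rank (2+3)/2 = 2.5.
The 2 values of 5.3 occupy positions 4–5 → average rank (4+5)/2 = 4.5.
The 2 values of 3.8 occupy positions 6–7 → average rank (6+7)/2 = 6.5.
J has value 6.9 → rank 2.5.

2.5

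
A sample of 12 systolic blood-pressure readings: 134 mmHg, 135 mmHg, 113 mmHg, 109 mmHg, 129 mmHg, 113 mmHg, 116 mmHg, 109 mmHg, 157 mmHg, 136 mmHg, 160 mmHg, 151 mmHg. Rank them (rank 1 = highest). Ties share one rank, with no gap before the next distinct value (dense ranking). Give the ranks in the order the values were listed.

6, 5, 9, 10, 7, 9, 8, 10, 2, 4, 1, 3

Sorted (descending): 160, 157, 151, 136, 135, 134, 129, 116, 113, 113, 109, 109
The 2 values of 113 share dense rank 9.
The 2 values of 109 share dense rank 10.
Remaining distinct values take the next consecutive integers.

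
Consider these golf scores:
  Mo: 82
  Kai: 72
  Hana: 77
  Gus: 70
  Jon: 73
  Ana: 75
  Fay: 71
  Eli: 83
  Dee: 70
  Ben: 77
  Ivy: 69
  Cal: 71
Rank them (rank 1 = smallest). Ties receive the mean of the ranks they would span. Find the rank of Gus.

Sorted (ascending): 69, 70, 70, 71, 71, 72, 73, 75, 77, 77, 82, 83
The 2 values of 70 occupy positions 2–3 → average rank (2+3)/2 = 2.5.
The 2 values of 71 occupy positions 4–5 → average rank (4+5)/2 = 4.5.
The 2 values of 77 occupy positions 9–10 → average rank (9+10)/2 = 9.5.
Gus has value 70 → rank 2.5.

2.5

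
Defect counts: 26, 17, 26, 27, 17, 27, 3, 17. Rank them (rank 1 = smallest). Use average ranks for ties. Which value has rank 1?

3

Sorted (ascending): 3, 17, 17, 17, 26, 26, 27, 27
The 3 values of 17 occupy positions 2–4 → average rank 3.
The 2 values of 26 occupy positions 5–6 → average rank (5+6)/2 = 5.5.
The 2 values of 27 occupy positions 7–8 → average rank (7+8)/2 = 7.5.
Rank 1 → value 3.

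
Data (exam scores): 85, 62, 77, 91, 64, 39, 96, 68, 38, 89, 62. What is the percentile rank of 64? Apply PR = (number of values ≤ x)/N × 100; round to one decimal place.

45.5

N = 11.
Strictly below 64: 4. Equal to 64: 1.
PR = 5/11 × 100 = 45.5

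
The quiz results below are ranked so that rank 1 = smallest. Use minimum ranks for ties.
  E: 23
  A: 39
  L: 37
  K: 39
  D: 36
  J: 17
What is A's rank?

Sorted (ascending): 17, 23, 36, 37, 39, 39
The 2 values of 39 occupy positions 5–6 → each gets rank 5.
A has value 39 → rank 5.

5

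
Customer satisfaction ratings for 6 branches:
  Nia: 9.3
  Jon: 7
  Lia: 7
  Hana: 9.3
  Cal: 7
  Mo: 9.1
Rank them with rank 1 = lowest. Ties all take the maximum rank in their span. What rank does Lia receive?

3

Sorted (ascending): 7, 7, 7, 9.1, 9.3, 9.3
The 3 values of 7 occupy positions 1–3 → each gets rank 3.
The 2 values of 9.3 occupy positions 5–6 → each gets rank 6.
Lia has value 7 → rank 3.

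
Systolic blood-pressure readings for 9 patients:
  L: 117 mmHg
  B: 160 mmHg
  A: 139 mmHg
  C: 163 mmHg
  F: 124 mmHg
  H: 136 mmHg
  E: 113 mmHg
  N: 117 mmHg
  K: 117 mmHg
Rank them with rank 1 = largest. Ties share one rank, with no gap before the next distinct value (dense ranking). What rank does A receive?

Sorted (descending): 163, 160, 139, 136, 124, 117, 117, 117, 113
The 3 values of 117 share dense rank 6.
Remaining distinct values take the next consecutive integers.
A has value 139 mmHg → rank 3.

3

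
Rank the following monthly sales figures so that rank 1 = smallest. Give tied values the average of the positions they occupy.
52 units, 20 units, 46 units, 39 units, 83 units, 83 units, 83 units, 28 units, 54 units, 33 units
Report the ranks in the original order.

Sorted (ascending): 20, 28, 33, 39, 46, 52, 54, 83, 83, 83
The 3 values of 83 occupy positions 8–10 → average rank 9.

6, 1, 5, 4, 9, 9, 9, 2, 7, 3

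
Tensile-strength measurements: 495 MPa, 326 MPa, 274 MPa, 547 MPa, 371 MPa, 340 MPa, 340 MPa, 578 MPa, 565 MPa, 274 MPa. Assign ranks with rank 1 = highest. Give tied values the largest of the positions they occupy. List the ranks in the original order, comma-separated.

Sorted (descending): 578, 565, 547, 495, 371, 340, 340, 326, 274, 274
The 2 values of 340 occupy positions 6–7 → each gets rank 7.
The 2 values of 274 occupy positions 9–10 → each gets rank 10.

4, 8, 10, 3, 5, 7, 7, 1, 2, 10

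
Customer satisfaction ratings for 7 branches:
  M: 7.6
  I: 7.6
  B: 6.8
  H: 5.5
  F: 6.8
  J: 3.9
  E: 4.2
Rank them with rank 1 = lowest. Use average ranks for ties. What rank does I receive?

Sorted (ascending): 3.9, 4.2, 5.5, 6.8, 6.8, 7.6, 7.6
The 2 values of 6.8 occupy positions 4–5 → average rank (4+5)/2 = 4.5.
The 2 values of 7.6 occupy positions 6–7 → average rank (6+7)/2 = 6.5.
I has value 7.6 → rank 6.5.

6.5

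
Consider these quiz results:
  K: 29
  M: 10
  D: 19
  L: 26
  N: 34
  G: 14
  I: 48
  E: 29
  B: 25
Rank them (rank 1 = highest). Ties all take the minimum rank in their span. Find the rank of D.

Sorted (descending): 48, 34, 29, 29, 26, 25, 19, 14, 10
The 2 values of 29 occupy positions 3–4 → each gets rank 3.
D has value 19 → rank 7.

7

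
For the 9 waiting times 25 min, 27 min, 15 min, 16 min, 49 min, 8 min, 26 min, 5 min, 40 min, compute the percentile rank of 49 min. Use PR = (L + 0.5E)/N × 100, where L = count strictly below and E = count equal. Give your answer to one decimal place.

94.4

N = 9.
Strictly below 49: 8. Equal to 49: 1.
PR = (8 + 0.5·1)/9 × 100 = 94.4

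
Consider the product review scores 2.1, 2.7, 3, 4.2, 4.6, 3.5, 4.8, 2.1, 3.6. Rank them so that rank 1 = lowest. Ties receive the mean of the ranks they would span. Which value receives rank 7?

Sorted (ascending): 2.1, 2.1, 2.7, 3, 3.5, 3.6, 4.2, 4.6, 4.8
The 2 values of 2.1 occupy positions 1–2 → average rank (1+2)/2 = 1.5.
Rank 7 → value 4.2.

4.2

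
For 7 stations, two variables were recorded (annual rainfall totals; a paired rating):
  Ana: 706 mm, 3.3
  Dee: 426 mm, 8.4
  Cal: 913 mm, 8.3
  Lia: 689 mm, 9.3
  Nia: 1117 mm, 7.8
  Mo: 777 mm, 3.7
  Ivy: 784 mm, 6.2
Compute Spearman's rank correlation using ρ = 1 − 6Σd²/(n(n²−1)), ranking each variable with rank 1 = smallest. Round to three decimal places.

Ranks of variable 1: 3, 1, 6, 2, 7, 4, 5
Ranks of variable 2: 1, 6, 5, 7, 4, 2, 3
d = r₁ − r₂: 2, -5, 1, -5, 3, 2, 2
d²: 4, 25, 1, 25, 9, 4, 4; Σd² = 72
ρ = 1 − 6·72/(7·48) = 1 − 432/336 = -0.286

-0.286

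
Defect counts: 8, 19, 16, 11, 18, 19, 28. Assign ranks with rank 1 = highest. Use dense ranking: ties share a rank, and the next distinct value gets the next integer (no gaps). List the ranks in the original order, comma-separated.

Sorted (descending): 28, 19, 19, 18, 16, 11, 8
The 2 values of 19 share dense rank 2.
Remaining distinct values take the next consecutive integers.

6, 2, 4, 5, 3, 2, 1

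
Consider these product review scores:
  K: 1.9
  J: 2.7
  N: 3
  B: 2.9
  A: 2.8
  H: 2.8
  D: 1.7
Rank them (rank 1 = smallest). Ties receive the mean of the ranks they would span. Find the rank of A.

Sorted (ascending): 1.7, 1.9, 2.7, 2.8, 2.8, 2.9, 3
The 2 values of 2.8 occupy positions 4–5 → average rank (4+5)/2 = 4.5.
A has value 2.8 → rank 4.5.

4.5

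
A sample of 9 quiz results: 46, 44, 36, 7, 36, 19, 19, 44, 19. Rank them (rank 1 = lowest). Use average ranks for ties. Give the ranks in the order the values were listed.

Sorted (ascending): 7, 19, 19, 19, 36, 36, 44, 44, 46
The 3 values of 19 occupy positions 2–4 → average rank 3.
The 2 values of 36 occupy positions 5–6 → average rank (5+6)/2 = 5.5.
The 2 values of 44 occupy positions 7–8 → average rank (7+8)/2 = 7.5.

9, 7.5, 5.5, 1, 5.5, 3, 3, 7.5, 3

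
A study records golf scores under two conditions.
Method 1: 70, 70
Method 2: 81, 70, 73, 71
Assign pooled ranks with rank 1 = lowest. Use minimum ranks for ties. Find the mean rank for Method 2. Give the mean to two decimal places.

Sorted (ascending): 70, 70, 70, 71, 73, 81
The 3 values of 70 occupy positions 1–3 → each gets rank 1.
Method 2 values → pooled ranks: 81→6, 70→1, 73→5, 71→4
Mean rank = (6 + 1 + 5 + 4) / 4 = 4.00

4.00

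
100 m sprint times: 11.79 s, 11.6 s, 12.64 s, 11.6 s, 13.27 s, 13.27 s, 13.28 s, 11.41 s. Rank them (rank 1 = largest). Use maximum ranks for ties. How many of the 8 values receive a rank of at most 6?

Sorted (descending): 13.28, 13.27, 13.27, 12.64, 11.79, 11.6, 11.6, 11.41
The 2 values of 13.27 occupy positions 2–3 → each gets rank 3.
The 2 values of 11.6 occupy positions 6–7 → each gets rank 7.
Ranks ≤ 6: {1, 3, 3, 4, 5} → 5 values.

5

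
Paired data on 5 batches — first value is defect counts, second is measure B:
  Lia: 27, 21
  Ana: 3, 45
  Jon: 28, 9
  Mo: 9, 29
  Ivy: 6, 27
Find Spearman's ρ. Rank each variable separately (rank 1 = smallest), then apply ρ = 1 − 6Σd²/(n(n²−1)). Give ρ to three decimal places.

Ranks of variable 1: 4, 1, 5, 3, 2
Ranks of variable 2: 2, 5, 1, 4, 3
d = r₁ − r₂: 2, -4, 4, -1, -1
d²: 4, 16, 16, 1, 1; Σd² = 38
ρ = 1 − 6·38/(5·24) = 1 − 228/120 = -0.900

-0.900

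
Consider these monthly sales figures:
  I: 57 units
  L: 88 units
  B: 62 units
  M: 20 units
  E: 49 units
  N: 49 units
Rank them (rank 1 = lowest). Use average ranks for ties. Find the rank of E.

2.5

Sorted (ascending): 20, 49, 49, 57, 62, 88
The 2 values of 49 occupy positions 2–3 → average rank (2+3)/2 = 2.5.
E has value 49 units → rank 2.5.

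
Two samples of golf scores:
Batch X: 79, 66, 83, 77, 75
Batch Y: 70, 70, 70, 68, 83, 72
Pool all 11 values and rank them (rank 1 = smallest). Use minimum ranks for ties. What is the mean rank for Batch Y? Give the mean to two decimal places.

Sorted (ascending): 66, 68, 70, 70, 70, 72, 75, 77, 79, 83, 83
The 3 values of 70 occupy positions 3–5 → each gets rank 3.
The 2 values of 83 occupy positions 10–11 → each gets rank 10.
Batch Y values → pooled ranks: 70→3, 70→3, 70→3, 68→2, 83→10, 72→6
Mean rank = (3 + 3 + 3 + 2 + 10 + 6) / 6 = 4.50

4.50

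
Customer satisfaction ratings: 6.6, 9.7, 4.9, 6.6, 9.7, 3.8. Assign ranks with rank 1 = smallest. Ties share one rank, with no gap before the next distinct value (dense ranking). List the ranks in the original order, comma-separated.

3, 4, 2, 3, 4, 1

Sorted (ascending): 3.8, 4.9, 6.6, 6.6, 9.7, 9.7
The 2 values of 6.6 share dense rank 3.
The 2 values of 9.7 share dense rank 4.
Remaining distinct values take the next consecutive integers.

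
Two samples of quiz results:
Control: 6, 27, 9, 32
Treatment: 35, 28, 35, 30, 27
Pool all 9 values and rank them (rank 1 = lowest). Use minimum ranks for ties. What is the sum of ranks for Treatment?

Sorted (ascending): 6, 9, 27, 27, 28, 30, 32, 35, 35
The 2 values of 27 occupy positions 3–4 → each gets rank 3.
The 2 values of 35 occupy positions 8–9 → each gets rank 8.
Treatment values → pooled ranks: 35→8, 28→5, 35→8, 30→6, 27→3
Rank sum = 8 + 5 + 8 + 6 + 3 = 30

30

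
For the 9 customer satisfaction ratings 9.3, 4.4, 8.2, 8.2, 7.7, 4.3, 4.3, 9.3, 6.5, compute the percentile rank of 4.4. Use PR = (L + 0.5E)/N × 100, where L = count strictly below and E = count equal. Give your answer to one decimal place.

27.8

N = 9.
Strictly below 4.4: 2. Equal to 4.4: 1.
PR = (2 + 0.5·1)/9 × 100 = 27.8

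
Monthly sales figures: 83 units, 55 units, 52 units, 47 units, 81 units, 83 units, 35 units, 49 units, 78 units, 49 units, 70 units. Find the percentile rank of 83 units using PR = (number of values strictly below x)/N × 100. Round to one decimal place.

81.8

N = 11.
Strictly below 83: 9. Equal to 83: 2.
PR = 9/11 × 100 = 81.8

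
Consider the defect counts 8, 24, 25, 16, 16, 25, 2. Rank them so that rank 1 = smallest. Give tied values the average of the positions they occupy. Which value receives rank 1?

Sorted (ascending): 2, 8, 16, 16, 24, 25, 25
The 2 values of 16 occupy positions 3–4 → average rank (3+4)/2 = 3.5.
The 2 values of 25 occupy positions 6–7 → average rank (6+7)/2 = 6.5.
Rank 1 → value 2.

2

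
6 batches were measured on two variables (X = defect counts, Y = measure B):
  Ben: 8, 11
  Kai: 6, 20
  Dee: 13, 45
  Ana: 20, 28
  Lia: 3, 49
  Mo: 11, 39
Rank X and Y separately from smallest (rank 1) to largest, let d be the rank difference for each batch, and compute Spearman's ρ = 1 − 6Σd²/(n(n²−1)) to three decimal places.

-0.086

Ranks of variable 1: 3, 2, 5, 6, 1, 4
Ranks of variable 2: 1, 2, 5, 3, 6, 4
d = r₁ − r₂: 2, 0, 0, 3, -5, 0
d²: 4, 0, 0, 9, 25, 0; Σd² = 38
ρ = 1 − 6·38/(6·35) = 1 − 228/210 = -0.086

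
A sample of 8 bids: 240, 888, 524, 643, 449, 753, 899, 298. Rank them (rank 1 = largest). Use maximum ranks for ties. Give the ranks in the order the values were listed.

8, 2, 5, 4, 6, 3, 1, 7

Sorted (descending): 899, 888, 753, 643, 524, 449, 298, 240
No ties — each value takes its position as its rank.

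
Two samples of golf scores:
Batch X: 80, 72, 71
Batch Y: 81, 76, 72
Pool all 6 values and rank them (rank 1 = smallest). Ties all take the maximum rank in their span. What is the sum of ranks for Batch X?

Sorted (ascending): 71, 72, 72, 76, 80, 81
The 2 values of 72 occupy positions 2–3 → each gets rank 3.
Batch X values → pooled ranks: 80→5, 72→3, 71→1
Rank sum = 5 + 3 + 1 = 9

9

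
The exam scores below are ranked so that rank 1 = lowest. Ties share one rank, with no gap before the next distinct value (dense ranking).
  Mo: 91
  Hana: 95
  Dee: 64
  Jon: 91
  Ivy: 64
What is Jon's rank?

2

Sorted (ascending): 64, 64, 91, 91, 95
The 2 values of 64 share dense rank 1.
The 2 values of 91 share dense rank 2.
Remaining distinct values take the next consecutive integers.
Jon has value 91 → rank 2.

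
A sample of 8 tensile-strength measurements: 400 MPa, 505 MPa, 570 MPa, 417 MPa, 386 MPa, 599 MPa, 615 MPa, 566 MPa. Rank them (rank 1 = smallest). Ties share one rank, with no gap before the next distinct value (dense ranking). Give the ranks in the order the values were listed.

Sorted (ascending): 386, 400, 417, 505, 566, 570, 599, 615
No ties — each value takes its position as its rank.

2, 4, 6, 3, 1, 7, 8, 5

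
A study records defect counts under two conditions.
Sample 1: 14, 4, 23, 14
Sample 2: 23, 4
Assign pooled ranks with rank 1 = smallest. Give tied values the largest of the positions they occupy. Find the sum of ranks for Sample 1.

16

Sorted (ascending): 4, 4, 14, 14, 23, 23
The 2 values of 4 occupy positions 1–2 → each gets rank 2.
The 2 values of 14 occupy positions 3–4 → each gets rank 4.
The 2 values of 23 occupy positions 5–6 → each gets rank 6.
Sample 1 values → pooled ranks: 14→4, 4→2, 23→6, 14→4
Rank sum = 4 + 2 + 6 + 4 = 16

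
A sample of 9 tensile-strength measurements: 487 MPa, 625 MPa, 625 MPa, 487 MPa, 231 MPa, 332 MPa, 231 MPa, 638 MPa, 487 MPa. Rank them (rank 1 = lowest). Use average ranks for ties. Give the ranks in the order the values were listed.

Sorted (ascending): 231, 231, 332, 487, 487, 487, 625, 625, 638
The 2 values of 231 occupy positions 1–2 → average rank (1+2)/2 = 1.5.
The 3 values of 487 occupy positions 4–6 → average rank 5.
The 2 values of 625 occupy positions 7–8 → average rank (7+8)/2 = 7.5.

5, 7.5, 7.5, 5, 1.5, 3, 1.5, 9, 5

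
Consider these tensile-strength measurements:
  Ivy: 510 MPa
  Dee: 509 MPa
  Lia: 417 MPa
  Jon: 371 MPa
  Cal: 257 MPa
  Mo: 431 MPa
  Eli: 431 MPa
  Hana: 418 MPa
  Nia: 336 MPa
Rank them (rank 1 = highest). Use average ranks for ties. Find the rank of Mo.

Sorted (descending): 510, 509, 431, 431, 418, 417, 371, 336, 257
The 2 values of 431 occupy positions 3–4 → average rank (3+4)/2 = 3.5.
Mo has value 431 MPa → rank 3.5.

3.5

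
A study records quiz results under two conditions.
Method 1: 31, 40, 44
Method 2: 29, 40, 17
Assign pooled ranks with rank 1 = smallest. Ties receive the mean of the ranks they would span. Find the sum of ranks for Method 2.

Sorted (ascending): 17, 29, 31, 40, 40, 44
The 2 values of 40 occupy positions 4–5 → average rank (4+5)/2 = 4.5.
Method 2 values → pooled ranks: 29→2, 40→4.5, 17→1
Rank sum = 2 + 4.5 + 1 = 7.5

7.5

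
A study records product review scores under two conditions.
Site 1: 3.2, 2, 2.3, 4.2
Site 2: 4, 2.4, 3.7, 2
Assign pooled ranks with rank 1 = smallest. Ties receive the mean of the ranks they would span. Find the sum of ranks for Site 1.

Sorted (ascending): 2, 2, 2.3, 2.4, 3.2, 3.7, 4, 4.2
The 2 values of 2 occupy positions 1–2 → average rank (1+2)/2 = 1.5.
Site 1 values → pooled ranks: 3.2→5, 2→1.5, 2.3→3, 4.2→8
Rank sum = 5 + 1.5 + 3 + 8 = 17.5

17.5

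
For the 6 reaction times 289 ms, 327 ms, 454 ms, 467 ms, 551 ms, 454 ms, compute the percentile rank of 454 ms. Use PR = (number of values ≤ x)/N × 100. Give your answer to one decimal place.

N = 6.
Strictly below 454: 2. Equal to 454: 2.
PR = 4/6 × 100 = 66.7

66.7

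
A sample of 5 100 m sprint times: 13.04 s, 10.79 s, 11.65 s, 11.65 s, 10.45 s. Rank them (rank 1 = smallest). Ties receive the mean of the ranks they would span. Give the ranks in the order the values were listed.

Sorted (ascending): 10.45, 10.79, 11.65, 11.65, 13.04
The 2 values of 11.65 occupy positions 3–4 → average rank (3+4)/2 = 3.5.

5, 2, 3.5, 3.5, 1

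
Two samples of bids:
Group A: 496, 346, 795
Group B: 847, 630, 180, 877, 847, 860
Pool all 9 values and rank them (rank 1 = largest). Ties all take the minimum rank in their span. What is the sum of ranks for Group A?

Sorted (descending): 877, 860, 847, 847, 795, 630, 496, 346, 180
The 2 values of 847 occupy positions 3–4 → each gets rank 3.
Group A values → pooled ranks: 496→7, 346→8, 795→5
Rank sum = 7 + 8 + 5 = 20

20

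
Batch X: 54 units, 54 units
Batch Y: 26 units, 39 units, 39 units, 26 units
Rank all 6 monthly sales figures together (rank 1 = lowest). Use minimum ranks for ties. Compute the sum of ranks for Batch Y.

Sorted (ascending): 26, 26, 39, 39, 54, 54
The 2 values of 26 occupy positions 1–2 → each gets rank 1.
The 2 values of 39 occupy positions 3–4 → each gets rank 3.
The 2 values of 54 occupy positions 5–6 → each gets rank 5.
Batch Y values → pooled ranks: 26→1, 39→3, 39→3, 26→1
Rank sum = 1 + 3 + 3 + 1 = 8

8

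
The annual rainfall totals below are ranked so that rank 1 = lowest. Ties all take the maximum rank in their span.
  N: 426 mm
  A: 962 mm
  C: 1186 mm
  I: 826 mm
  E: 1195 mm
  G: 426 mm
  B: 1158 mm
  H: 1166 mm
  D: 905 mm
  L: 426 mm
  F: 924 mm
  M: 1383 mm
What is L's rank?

Sorted (ascending): 426, 426, 426, 826, 905, 924, 962, 1158, 1166, 1186, 1195, 1383
The 3 values of 426 occupy positions 1–3 → each gets rank 3.
L has value 426 mm → rank 3.

3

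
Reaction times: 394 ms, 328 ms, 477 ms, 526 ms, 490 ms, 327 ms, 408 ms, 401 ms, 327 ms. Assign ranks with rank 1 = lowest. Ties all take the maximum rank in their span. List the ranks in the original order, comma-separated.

4, 3, 7, 9, 8, 2, 6, 5, 2

Sorted (ascending): 327, 327, 328, 394, 401, 408, 477, 490, 526
The 2 values of 327 occupy positions 1–2 → each gets rank 2.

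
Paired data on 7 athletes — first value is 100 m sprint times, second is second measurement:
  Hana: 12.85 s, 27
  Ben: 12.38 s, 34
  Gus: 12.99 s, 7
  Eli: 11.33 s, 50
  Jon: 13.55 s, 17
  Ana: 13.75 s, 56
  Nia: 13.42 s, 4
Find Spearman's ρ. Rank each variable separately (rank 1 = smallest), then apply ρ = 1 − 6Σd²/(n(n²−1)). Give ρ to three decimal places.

-0.143

Ranks of variable 1: 3, 2, 4, 1, 6, 7, 5
Ranks of variable 2: 4, 5, 2, 6, 3, 7, 1
d = r₁ − r₂: -1, -3, 2, -5, 3, 0, 4
d²: 1, 9, 4, 25, 9, 0, 16; Σd² = 64
ρ = 1 − 6·64/(7·48) = 1 − 384/336 = -0.143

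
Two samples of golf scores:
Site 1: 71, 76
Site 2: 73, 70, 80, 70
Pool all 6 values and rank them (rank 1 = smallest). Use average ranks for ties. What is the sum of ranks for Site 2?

Sorted (ascending): 70, 70, 71, 73, 76, 80
The 2 values of 70 occupy positions 1–2 → average rank (1+2)/2 = 1.5.
Site 2 values → pooled ranks: 73→4, 70→1.5, 80→6, 70→1.5
Rank sum = 4 + 1.5 + 6 + 1.5 = 13

13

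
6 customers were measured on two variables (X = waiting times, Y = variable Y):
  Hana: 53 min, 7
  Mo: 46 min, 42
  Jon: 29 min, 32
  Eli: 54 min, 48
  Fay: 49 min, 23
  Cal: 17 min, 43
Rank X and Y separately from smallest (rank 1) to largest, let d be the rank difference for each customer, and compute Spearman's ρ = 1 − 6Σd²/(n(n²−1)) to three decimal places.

-0.086

Ranks of variable 1: 5, 3, 2, 6, 4, 1
Ranks of variable 2: 1, 4, 3, 6, 2, 5
d = r₁ − r₂: 4, -1, -1, 0, 2, -4
d²: 16, 1, 1, 0, 4, 16; Σd² = 38
ρ = 1 − 6·38/(6·35) = 1 − 228/210 = -0.086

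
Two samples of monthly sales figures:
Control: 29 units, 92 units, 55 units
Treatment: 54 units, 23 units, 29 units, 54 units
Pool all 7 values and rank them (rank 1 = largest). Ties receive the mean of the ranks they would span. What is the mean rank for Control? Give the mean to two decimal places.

Sorted (descending): 92, 55, 54, 54, 29, 29, 23
The 2 values of 54 occupy positions 3–4 → average rank (3+4)/2 = 3.5.
The 2 values of 29 occupy positions 5–6 → average rank (5+6)/2 = 5.5.
Control values → pooled ranks: 29→5.5, 92→1, 55→2
Mean rank = (5.5 + 1 + 2) / 3 = 2.83

2.83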